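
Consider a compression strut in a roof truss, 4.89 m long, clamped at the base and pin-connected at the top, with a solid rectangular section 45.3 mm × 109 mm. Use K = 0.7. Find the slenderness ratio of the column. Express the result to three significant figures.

Buckling occurs about the weak axis: I_min = h·b³/12 with b = 45.3 mm (the shorter side).
I_min = 109×45.3³/12 = 8.444×10^5 mm⁴
A = 4.938×10^3 mm²;  r_min = √(I/A) = √(8.444×10^5/4.938×10^3) = 13.08 mm
L_e = K·L = 0.7 × 4.89 m = 3.423 m = 3423.0 mm
λ = L_e / r_min = 3423.0 / 13.08 = 262

λ ≈ 262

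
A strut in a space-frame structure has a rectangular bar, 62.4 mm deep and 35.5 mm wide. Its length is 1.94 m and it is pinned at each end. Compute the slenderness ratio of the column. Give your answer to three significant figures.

For a rectangle r_min = b/√12 = 35.5/√12 = 10.25 mm
L_e = K·L = 1 × 1.94 m = 1.940 m = 1940.0 mm
λ = L_e / r_min = 1940.0 / 10.25 = 189

λ ≈ 189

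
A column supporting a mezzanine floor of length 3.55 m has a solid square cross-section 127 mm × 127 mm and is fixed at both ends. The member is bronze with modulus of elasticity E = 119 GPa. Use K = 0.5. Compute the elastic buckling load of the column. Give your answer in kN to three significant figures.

I = a⁴/12 = 127⁴/12 = 2.168×10^7 mm⁴
I = 2.168×10^7 mm⁴ = 2.168×10^-5 m⁴
Effective length L_e = K·L = 0.5 × 3.55 = 1.775 m
P_cr = π²EI / L_e² = π² × 119×10⁹ × 2.168×10^-5 / 1.775² = 8.081×10^6 N

P_cr ≈ 8080 kN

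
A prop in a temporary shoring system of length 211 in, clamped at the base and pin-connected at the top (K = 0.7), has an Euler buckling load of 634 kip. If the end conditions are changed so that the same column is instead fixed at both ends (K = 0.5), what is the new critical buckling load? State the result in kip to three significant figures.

P_cr ≈ 1240 kip

P_cr ∝ 1/K², so P_cr,new = P_cr,old × (K_old/K_new)² = 634 × (0.7/0.5)²
= 634 × 1.960 = 1240 kip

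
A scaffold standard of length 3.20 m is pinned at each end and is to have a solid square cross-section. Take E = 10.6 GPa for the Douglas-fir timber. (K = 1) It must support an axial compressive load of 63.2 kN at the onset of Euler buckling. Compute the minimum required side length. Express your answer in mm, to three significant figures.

L_e = K·L = 1 × 3.20 = 3.200 m
Required I = P_cr·L_e²/(π²E) = 6.320×10^4 × 3.200² / (π² × 1.06×10^10) = 6.186×10^-6 m⁴
I_req = 6.186×10^6 mm⁴
Solid square: I = a⁴/12  ⇒  a = (12I)^(1/4) = (12×6.186×10^6)^(1/4) = 92.8 mm

a ≈ 92.8 mm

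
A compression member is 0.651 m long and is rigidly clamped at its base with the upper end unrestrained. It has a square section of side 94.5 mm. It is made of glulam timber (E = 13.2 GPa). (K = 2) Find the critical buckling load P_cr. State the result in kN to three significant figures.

P_cr ≈ 511 kN

I = a⁴/12 = 94.5⁴/12 = 6.646×10^6 mm⁴
I = 6.646×10^6 mm⁴ = 6.646×10^-6 m⁴
Effective length L_e = K·L = 2 × 0.651 = 1.302 m
P_cr = π²EI / L_e² = π² × 13.2×10⁹ × 6.646×10^-6 / 1.302² = 5.107×10^5 N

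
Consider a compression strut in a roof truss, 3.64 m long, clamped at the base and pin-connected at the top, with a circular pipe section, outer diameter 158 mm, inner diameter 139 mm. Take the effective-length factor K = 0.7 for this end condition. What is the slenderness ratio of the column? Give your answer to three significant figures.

d_o = 158 mm, d_i = 139 mm
I = π(d_o⁴ − d_i⁴)/64 = π(158⁴ − 139.0⁴)/64 = 1.227×10^7 mm⁴
A = 4.432×10^3 mm²;  r_min = √(I/A) = √(1.227×10^7/4.432×10^3) = 52.61 mm
L_e = K·L = 0.7 × 3.64 m = 2.548 m = 2548.0 mm
λ = L_e / r_min = 2548.0 / 52.61 = 48.4

λ ≈ 48.4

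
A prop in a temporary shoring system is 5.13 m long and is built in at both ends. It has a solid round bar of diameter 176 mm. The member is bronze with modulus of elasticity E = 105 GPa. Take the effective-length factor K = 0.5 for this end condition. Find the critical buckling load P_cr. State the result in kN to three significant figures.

P_cr ≈ 7420 kN

I = πd⁴/64 = π×176⁴/64 = 4.710×10^7 mm⁴
I = 4.710×10^7 mm⁴ = 4.710×10^-5 m⁴
Effective length L_e = K·L = 0.5 × 5.13 = 2.565 m
P_cr = π²EI / L_e² = π² × 105×10⁹ × 4.710×10^-5 / 2.565² = 7.419×10^6 N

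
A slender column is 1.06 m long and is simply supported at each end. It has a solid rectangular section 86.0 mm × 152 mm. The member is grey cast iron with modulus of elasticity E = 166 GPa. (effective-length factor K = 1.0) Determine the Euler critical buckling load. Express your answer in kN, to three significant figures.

P_cr ≈ 11700 kN

Buckling occurs about the weak axis: I_min = h·b³/12 with b = 86.0 mm (the shorter side).
I_min = 152×86.0³/12 = 8.057×10^6 mm⁴
I = 8.057×10^6 mm⁴ = 8.057×10^-6 m⁴
Effective length L_e = K·L = 1 × 1.06 = 1.060 m
P_cr = π²EI / L_e² = π² × 166×10⁹ × 8.057×10^-6 / 1.060² = 1.175×10^7 N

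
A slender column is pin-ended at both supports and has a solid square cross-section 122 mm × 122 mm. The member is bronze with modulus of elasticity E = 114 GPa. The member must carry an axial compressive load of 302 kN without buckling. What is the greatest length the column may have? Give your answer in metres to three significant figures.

L_max ≈ 8.29 m

I = a⁴/12 = 122⁴/12 = 1.846×10^7 mm⁴
I = 1.846×10^-5 m⁴
At the buckling limit P_cr = P = 3.020×10^5 N
From P_cr = π²EI/(K·L)²:  L = (1/K)·√(π²EI/P_cr) = (1/1)·√(π²×1.14×10^11×1.846×10^-5/3.020×10^5)
L = 8.29 m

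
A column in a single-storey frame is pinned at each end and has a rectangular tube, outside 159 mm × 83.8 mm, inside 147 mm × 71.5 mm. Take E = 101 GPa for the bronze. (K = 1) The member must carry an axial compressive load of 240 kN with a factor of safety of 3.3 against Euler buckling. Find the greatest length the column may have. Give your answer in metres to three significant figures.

L_max ≈ 2.04 m

Weak-axis I_min = (h_o·b_o³ − h_i·b_i³)/12 with b_o = 83.8, b_i = 71.50 mm (shorter outer/inner sides).
I_min = (159×83.8³ − 147.0×71.50³)/12 = 3.320×10^6 mm⁴
I = 3.320×10^-6 m⁴
Required critical load P_cr = n·P = 3.3 × 240 = 792.0 kN = 7.920×10^5 N
From P_cr = π²EI/(K·L)²:  L = (1/K)·√(π²EI/P_cr) = (1/1)·√(π²×1.01×10^11×3.320×10^-6/7.920×10^5)
L = 2.04 m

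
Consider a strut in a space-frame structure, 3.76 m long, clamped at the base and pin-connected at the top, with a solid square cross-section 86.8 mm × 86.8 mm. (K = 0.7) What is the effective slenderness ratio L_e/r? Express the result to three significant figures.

λ ≈ 105

For a square r = a/√12 = 86.8/√12 = 25.06 mm
L_e = K·L = 0.7 × 3.76 m = 2.632 m = 2632.0 mm
λ = L_e / r_min = 2632.0 / 25.06 = 105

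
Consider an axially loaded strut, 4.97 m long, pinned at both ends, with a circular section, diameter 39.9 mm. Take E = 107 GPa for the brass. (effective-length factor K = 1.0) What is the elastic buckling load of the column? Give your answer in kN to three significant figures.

I = πd⁴/64 = π×39.9⁴/64 = 1.244×10^5 mm⁴
I = 1.244×10^5 mm⁴ = 1.244×10^-7 m⁴
Effective length L_e = K·L = 1 × 4.97 = 4.970 m
P_cr = π²EI / L_e² = π² × 107×10⁹ × 1.244×10^-7 / 4.970² = 5.319×10^3 N

P_cr ≈ 5.32 kN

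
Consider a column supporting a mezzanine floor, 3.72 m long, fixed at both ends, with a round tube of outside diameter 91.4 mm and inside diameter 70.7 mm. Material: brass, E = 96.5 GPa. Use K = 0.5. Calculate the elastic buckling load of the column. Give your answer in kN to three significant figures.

d_o = 91.4 mm, d_i = 70.7 mm
I = π(d_o⁴ − d_i⁴)/64 = π(91.4⁴ − 70.70⁴)/64 = 2.199×10^6 mm⁴
I = 2.199×10^6 mm⁴ = 2.199×10^-6 m⁴
Effective length L_e = K·L = 0.5 × 3.72 = 1.860 m
P_cr = π²EI / L_e² = π² × 96.5×10⁹ × 2.199×10^-6 / 1.860² = 6.055×10^5 N

P_cr ≈ 605 kN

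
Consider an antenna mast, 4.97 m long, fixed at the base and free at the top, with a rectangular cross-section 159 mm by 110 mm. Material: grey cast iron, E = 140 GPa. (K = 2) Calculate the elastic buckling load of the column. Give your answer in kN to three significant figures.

Buckling occurs about the weak axis: I_min = h·b³/12 with b = 110 mm (the shorter side).
I_min = 159×110³/12 = 1.764×10^7 mm⁴
I = 1.764×10^7 mm⁴ = 1.764×10^-5 m⁴
Effective length L_e = K·L = 2 × 4.97 = 9.940 m
P_cr = π²EI / L_e² = π² × 140×10⁹ × 1.764×10^-5 / 9.940² = 2.466×10^5 N

P_cr ≈ 247 kN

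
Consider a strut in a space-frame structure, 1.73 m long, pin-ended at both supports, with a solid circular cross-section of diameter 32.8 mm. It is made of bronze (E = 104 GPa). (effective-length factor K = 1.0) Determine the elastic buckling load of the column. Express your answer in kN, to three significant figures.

P_cr ≈ 19.5 kN

I = πd⁴/64 = π×32.8⁴/64 = 5.682×10^4 mm⁴
I = 5.682×10^4 mm⁴ = 5.682×10^-8 m⁴
Effective length L_e = K·L = 1 × 1.73 = 1.730 m
P_cr = π²EI / L_e² = π² × 104×10⁹ × 5.682×10^-8 / 1.730² = 1.949×10^4 N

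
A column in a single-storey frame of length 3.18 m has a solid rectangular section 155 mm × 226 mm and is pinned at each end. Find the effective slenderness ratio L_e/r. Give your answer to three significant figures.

λ ≈ 71.1

For a rectangle r_min = b/√12 = 155/√12 = 44.74 mm
L_e = K·L = 1 × 3.18 m = 3.180 m = 3180.0 mm
λ = L_e / r_min = 3180.0 / 44.74 = 71.1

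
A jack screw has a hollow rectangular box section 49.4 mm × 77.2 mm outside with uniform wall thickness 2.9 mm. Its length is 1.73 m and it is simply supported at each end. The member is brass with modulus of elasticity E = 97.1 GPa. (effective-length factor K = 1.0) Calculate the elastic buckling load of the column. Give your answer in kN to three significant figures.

P_cr ≈ 90.4 kN

Inner dimensions: h_i = 77.2 − 2×2.9 = 71.40 mm, b_i = 49.4 − 2×2.9 = 43.60 mm
Weak-axis I_min = (h_o·b_o³ − h_i·b_i³)/12 with b_o = 49.4, b_i = 43.60 mm (shorter outer/inner sides).
I_min = (77.2×49.4³ − 71.40×43.60³)/12 = 2.824×10^5 mm⁴
I = 2.824×10^5 mm⁴ = 2.824×10^-7 m⁴
Effective length L_e = K·L = 1 × 1.73 = 1.730 m
P_cr = π²EI / L_e² = π² × 97.1×10⁹ × 2.824×10^-7 / 1.730² = 9.043×10^4 N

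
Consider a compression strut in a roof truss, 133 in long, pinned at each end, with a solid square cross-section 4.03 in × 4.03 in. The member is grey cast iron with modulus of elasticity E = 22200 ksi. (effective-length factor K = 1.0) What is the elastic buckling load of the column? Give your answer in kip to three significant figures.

I = a⁴/12 = 4.03⁴/12 = 21.98 in⁴
Effective length L_e = K·L = 1 × 133 = 133.0 in
P_cr = π²EI / L_e² = π² × 22200×10³ × 21.98 / 133.0² = 2.723×10^5 lb

P_cr ≈ 272 kip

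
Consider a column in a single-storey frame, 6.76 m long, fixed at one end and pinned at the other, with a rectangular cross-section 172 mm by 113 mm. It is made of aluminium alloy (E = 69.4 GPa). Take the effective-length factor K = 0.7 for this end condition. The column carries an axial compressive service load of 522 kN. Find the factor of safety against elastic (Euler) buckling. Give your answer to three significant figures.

Buckling occurs about the weak axis: I_min = h·b³/12 with b = 113 mm (the shorter side).
I_min = 172×113³/12 = 2.068×10^7 mm⁴
I = 2.068×10^7 mm⁴ = 2.068×10^-5 m⁴
Effective length L_e = K·L = 0.7 × 6.76 = 4.732 m
P_cr = π²EI / L_e² = π² × 69.4×10⁹ × 2.068×10^-5 / 4.732² = 6.326×10^5 N
Factor of safety n = P_cr / P = 632.63 / 522 = 1.21

n ≈ 1.21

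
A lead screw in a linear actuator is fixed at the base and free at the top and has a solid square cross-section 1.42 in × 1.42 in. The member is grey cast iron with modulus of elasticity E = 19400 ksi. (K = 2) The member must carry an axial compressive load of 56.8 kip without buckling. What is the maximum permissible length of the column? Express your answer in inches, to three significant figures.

L_max ≈ 16.9 in

I = a⁴/12 = 1.42⁴/12 = 0.3388 in⁴
At the buckling limit P_cr = P = 5.680×10^4 lb
From P_cr = π²EI/(K·L)²:  L = (1/K)·√(π²EI/P_cr) = (1/2)·√(π²×1.94×10^7×0.3388/5.680×10^4)
L = 16.9 in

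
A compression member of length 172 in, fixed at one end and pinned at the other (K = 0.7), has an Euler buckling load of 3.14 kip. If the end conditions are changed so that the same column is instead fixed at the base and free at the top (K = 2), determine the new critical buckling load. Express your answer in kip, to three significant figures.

P_cr ≈ 0.385 kip

P_cr ∝ 1/K², so P_cr,new = P_cr,old × (K_old/K_new)² = 3.14 × (0.7/2)²
= 3.14 × 0.1225 = 0.385 kip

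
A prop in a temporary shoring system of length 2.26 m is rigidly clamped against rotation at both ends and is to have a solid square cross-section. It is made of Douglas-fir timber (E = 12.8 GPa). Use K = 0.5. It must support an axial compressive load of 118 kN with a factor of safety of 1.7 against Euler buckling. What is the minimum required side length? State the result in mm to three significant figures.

Required P_cr = n·P = 1.7 × 118 = 200.6 kN
L_e = K·L = 0.5 × 2.26 = 1.130 m
Required I = P_cr·L_e²/(π²E) = 2.006×10^5 × 1.130² / (π² × 1.28×10^10) = 2.028×10^-6 m⁴
I_req = 2.028×10^6 mm⁴
Solid square: I = a⁴/12  ⇒  a = (12I)^(1/4) = (12×2.028×10^6)^(1/4) = 70.2 mm

a ≈ 70.2 mm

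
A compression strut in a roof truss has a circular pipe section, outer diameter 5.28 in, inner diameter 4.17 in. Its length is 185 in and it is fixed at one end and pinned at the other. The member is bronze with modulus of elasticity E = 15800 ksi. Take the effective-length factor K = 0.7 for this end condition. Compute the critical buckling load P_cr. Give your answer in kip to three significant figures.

P_cr ≈ 217 kip

d_o = 5.28 in, d_i = 4.17 in
I = π(d_o⁴ − d_i⁴)/64 = π(5.28⁴ − 4.170⁴)/64 = 23.31 in⁴
Effective length L_e = K·L = 0.7 × 185 = 129.5 in
P_cr = π²EI / L_e² = π² × 15800×10³ × 23.31 / 129.5² = 2.167×10^5 lb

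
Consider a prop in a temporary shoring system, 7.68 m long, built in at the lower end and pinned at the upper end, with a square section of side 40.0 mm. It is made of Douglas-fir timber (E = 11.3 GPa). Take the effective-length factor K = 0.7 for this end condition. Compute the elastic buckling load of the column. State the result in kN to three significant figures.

P_cr ≈ 0.823 kN

I = a⁴/12 = 40.0⁴/12 = 2.133×10^5 mm⁴
I = 2.133×10^5 mm⁴ = 2.133×10^-7 m⁴
Effective length L_e = K·L = 0.7 × 7.68 = 5.376 m
P_cr = π²EI / L_e² = π² × 11.3×10⁹ × 2.133×10^-7 / 5.376² = 823.2 N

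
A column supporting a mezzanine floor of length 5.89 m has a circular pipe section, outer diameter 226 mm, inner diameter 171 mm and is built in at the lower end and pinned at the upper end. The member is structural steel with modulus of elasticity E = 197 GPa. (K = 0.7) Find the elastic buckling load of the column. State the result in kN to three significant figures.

d_o = 226 mm, d_i = 171 mm
I = π(d_o⁴ − d_i⁴)/64 = π(226⁴ − 171.0⁴)/64 = 8.609×10^7 mm⁴
I = 8.609×10^7 mm⁴ = 8.609×10^-5 m⁴
Effective length L_e = K·L = 0.7 × 5.89 = 4.123 m
P_cr = π²EI / L_e² = π² × 197×10⁹ × 8.609×10^-5 / 4.123² = 9.846×10^6 N

P_cr ≈ 9850 kN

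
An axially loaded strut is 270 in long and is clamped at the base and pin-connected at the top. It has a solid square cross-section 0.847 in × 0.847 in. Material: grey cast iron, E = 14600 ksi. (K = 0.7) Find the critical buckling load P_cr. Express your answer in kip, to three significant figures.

I = a⁴/12 = 0.847⁴/12 = 4.289×10^-2 in⁴
Effective length L_e = K·L = 0.7 × 270 = 189.0 in
P_cr = π²EI / L_e² = π² × 14600×10³ × 4.289×10^-2 / 189.0² = 173.0 lb

P_cr ≈ 0.173 kip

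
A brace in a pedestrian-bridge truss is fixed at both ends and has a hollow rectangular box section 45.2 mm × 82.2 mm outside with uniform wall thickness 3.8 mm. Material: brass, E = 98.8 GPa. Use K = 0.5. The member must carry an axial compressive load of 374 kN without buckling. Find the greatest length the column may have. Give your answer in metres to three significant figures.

L_max ≈ 1.78 m

Inner dimensions: h_i = 82.2 − 2×3.8 = 74.60 mm, b_i = 45.2 − 2×3.8 = 37.60 mm
Weak-axis I_min = (h_o·b_o³ − h_i·b_i³)/12 with b_o = 45.2, b_i = 37.60 mm (shorter outer/inner sides).
I_min = (82.2×45.2³ − 74.60×37.60³)/12 = 3.021×10^5 mm⁴
I = 3.021×10^-7 m⁴
At the buckling limit P_cr = P = 3.740×10^5 N
From P_cr = π²EI/(K·L)²:  L = (1/K)·√(π²EI/P_cr) = (1/0.5)·√(π²×9.88×10^10×3.021×10^-7/3.740×10^5)
L = 1.78 m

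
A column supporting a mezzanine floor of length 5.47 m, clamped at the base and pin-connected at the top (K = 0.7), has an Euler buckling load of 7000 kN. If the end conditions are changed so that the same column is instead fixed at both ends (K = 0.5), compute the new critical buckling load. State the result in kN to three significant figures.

P_cr ≈ 13700 kN

P_cr ∝ 1/K², so P_cr,new = P_cr,old × (K_old/K_new)² = 7000 × (0.7/0.5)²
= 7000 × 1.960 = 13700 kN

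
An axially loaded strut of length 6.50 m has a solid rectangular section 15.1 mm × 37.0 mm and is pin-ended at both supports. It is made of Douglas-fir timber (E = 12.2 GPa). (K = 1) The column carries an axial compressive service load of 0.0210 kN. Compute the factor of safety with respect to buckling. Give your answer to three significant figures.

Buckling occurs about the weak axis: I_min = h·b³/12 with b = 15.1 mm (the shorter side).
I_min = 37.0×15.1³/12 = 1.062×10^4 mm⁴
I = 1.062×10^4 mm⁴ = 1.062×10^-8 m⁴
Effective length L_e = K·L = 1 × 6.50 = 6.500 m
P_cr = π²EI / L_e² = π² × 12.2×10⁹ × 1.062×10^-8 / 6.500² = 30.25 N
Factor of safety n = P_cr / P = 0.030254 / 0.0210 = 1.44

n ≈ 1.44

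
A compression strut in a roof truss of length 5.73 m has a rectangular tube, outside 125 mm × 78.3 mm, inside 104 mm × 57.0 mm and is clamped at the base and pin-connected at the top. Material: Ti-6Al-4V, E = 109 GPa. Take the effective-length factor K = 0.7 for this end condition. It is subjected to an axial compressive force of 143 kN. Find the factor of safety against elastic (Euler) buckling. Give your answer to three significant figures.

Weak-axis I_min = (h_o·b_o³ − h_i·b_i³)/12 with b_o = 78.3, b_i = 57.00 mm (shorter outer/inner sides).
I_min = (125×78.3³ − 104.0×57.00³)/12 = 3.396×10^6 mm⁴
I = 3.396×10^6 mm⁴ = 3.396×10^-6 m⁴
Effective length L_e = K·L = 0.7 × 5.73 = 4.011 m
P_cr = π²EI / L_e² = π² × 109×10⁹ × 3.396×10^-6 / 4.011² = 2.271×10^5 N
Factor of safety n = P_cr / P = 227.05 / 143 = 1.59

n ≈ 1.59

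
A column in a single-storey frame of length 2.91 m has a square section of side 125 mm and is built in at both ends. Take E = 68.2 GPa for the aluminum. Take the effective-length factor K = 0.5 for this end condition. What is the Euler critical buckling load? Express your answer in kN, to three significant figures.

P_cr ≈ 6470 kN

I = a⁴/12 = 125⁴/12 = 2.035×10^7 mm⁴
I = 2.035×10^7 mm⁴ = 2.035×10^-5 m⁴
Effective length L_e = K·L = 0.5 × 2.91 = 1.455 m
P_cr = π²EI / L_e² = π² × 68.2×10⁹ × 2.035×10^-5 / 1.455² = 6.469×10^6 N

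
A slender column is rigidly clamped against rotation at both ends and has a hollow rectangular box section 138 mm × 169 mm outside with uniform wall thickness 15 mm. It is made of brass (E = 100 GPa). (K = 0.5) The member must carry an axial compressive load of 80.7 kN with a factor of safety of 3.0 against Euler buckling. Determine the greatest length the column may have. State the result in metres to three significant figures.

Inner dimensions: h_i = 169 − 2×15 = 139.0 mm, b_i = 138 − 2×15 = 108.0 mm
Weak-axis I_min = (h_o·b_o³ − h_i·b_i³)/12 with b_o = 138, b_i = 108.0 mm (shorter outer/inner sides).
I_min = (169×138³ − 139.0×108.0³)/12 = 2.242×10^7 mm⁴
I = 2.242×10^-5 m⁴
Required critical load P_cr = n·P = 3.0 × 80.7 = 242.1 kN = 2.421×10^5 N
From P_cr = π²EI/(K·L)²:  L = (1/K)·√(π²EI/P_cr) = (1/0.5)·√(π²×1.00×10^11×2.242×10^-5/2.421×10^5)
L = 19.1 m

L_max ≈ 19.1 m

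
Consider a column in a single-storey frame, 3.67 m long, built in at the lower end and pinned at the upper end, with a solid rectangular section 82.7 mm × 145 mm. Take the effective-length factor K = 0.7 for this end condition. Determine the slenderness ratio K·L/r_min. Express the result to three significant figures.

For a rectangle r_min = b/√12 = 82.7/√12 = 23.87 mm
L_e = K·L = 0.7 × 3.67 m = 2.569 m = 2569.0 mm
λ = L_e / r_min = 2569.0 / 23.87 = 108

λ ≈ 108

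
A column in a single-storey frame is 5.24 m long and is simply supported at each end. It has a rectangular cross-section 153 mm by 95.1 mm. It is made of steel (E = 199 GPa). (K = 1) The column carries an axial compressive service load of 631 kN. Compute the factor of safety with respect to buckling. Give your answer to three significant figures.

n ≈ 1.24

Buckling occurs about the weak axis: I_min = h·b³/12 with b = 95.1 mm (the shorter side).
I_min = 153×95.1³/12 = 1.097×10^7 mm⁴
I = 1.097×10^7 mm⁴ = 1.097×10^-5 m⁴
Effective length L_e = K·L = 1 × 5.24 = 5.240 m
P_cr = π²EI / L_e² = π² × 199×10⁹ × 1.097×10^-5 / 5.240² = 7.844×10^5 N
Factor of safety n = P_cr / P = 784.41 / 631 = 1.24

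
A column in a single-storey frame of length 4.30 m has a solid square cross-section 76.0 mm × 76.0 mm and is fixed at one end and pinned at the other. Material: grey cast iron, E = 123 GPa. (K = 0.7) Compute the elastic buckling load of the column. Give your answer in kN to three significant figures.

I = a⁴/12 = 76.0⁴/12 = 2.780×10^6 mm⁴
I = 2.780×10^6 mm⁴ = 2.780×10^-6 m⁴
Effective length L_e = K·L = 0.7 × 4.30 = 3.010 m
P_cr = π²EI / L_e² = π² × 123×10⁹ × 2.780×10^-6 / 3.010² = 3.725×10^5 N

P_cr ≈ 373 kN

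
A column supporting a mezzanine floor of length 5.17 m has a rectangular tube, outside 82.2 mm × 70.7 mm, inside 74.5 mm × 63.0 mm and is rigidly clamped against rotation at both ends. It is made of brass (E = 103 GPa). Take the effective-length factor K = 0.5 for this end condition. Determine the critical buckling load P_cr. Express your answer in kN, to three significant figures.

Weak-axis I_min = (h_o·b_o³ − h_i·b_i³)/12 with b_o = 70.7, b_i = 63.00 mm (shorter outer/inner sides).
I_min = (82.2×70.7³ − 74.50×63.00³)/12 = 8.684×10^5 mm⁴
I = 8.684×10^5 mm⁴ = 8.684×10^-7 m⁴
Effective length L_e = K·L = 0.5 × 5.17 = 2.585 m
P_cr = π²EI / L_e² = π² × 103×10⁹ × 8.684×10^-7 / 2.585² = 1.321×10^5 N

P_cr ≈ 132 kN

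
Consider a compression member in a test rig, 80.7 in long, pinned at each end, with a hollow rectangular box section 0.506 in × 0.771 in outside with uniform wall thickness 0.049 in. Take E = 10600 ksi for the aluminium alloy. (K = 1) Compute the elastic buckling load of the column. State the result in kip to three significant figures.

P_cr ≈ 0.0725 kip

Inner dimensions: h_i = 0.771 − 2×0.049 = 0.6730 in, b_i = 0.506 − 2×0.049 = 0.4080 in
Weak-axis I_min = (h_o·b_o³ − h_i·b_i³)/12 with b_o = 0.506, b_i = 0.4080 in (shorter outer/inner sides).
I_min = (0.771×0.506³ − 0.6730×0.4080³)/12 = 4.515×10^-3 in⁴
Effective length L_e = K·L = 1 × 80.7 = 80.70 in
P_cr = π²EI / L_e² = π² × 10600×10³ × 4.515×10^-3 / 80.70² = 72.53 lb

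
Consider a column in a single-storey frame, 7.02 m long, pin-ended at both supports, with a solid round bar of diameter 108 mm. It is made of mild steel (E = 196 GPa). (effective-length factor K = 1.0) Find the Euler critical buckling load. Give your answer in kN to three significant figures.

P_cr ≈ 262 kN

I = πd⁴/64 = π×108⁴/64 = 6.678×10^6 mm⁴
I = 6.678×10^6 mm⁴ = 6.678×10^-6 m⁴
Effective length L_e = K·L = 1 × 7.02 = 7.020 m
P_cr = π²EI / L_e² = π² × 196×10⁹ × 6.678×10^-6 / 7.020² = 2.621×10^5 N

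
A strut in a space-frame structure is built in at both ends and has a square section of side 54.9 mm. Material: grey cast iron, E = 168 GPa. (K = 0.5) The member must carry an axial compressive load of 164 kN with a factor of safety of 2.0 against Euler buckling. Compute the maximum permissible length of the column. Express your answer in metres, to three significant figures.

I = a⁴/12 = 54.9⁴/12 = 7.570×10^5 mm⁴
I = 7.570×10^-7 m⁴
Required critical load P_cr = n·P = 2.0 × 164 = 328.0 kN = 3.280×10^5 N
From P_cr = π²EI/(K·L)²:  L = (1/K)·√(π²EI/P_cr) = (1/0.5)·√(π²×1.68×10^11×7.570×10^-7/3.280×10^5)
L = 3.91 m

L_max ≈ 3.91 m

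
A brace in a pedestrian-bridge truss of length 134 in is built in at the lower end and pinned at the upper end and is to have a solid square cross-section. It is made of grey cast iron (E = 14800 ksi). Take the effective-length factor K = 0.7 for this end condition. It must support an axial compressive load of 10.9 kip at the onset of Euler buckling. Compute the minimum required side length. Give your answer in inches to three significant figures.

a ≈ 1.68 in

L_e = K·L = 0.7 × 134 = 93.80 in
Required I = P_cr·L_e²/(π²E) = 1.090×10^4 × 93.80² / (π² × 1.48×10^7) = 0.6566 in⁴
Solid square: I = a⁴/12  ⇒  a = (12I)^(1/4) = (12×0.6566)^(1/4) = 1.68 in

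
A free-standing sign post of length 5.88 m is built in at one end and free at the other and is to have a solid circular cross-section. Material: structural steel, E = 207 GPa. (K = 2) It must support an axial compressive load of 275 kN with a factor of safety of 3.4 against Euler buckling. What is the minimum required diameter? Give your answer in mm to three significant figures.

d ≈ 189 mm

Required P_cr = n·P = 3.4 × 275 = 935.0 kN
L_e = K·L = 2 × 5.88 = 11.76 m
Required I = P_cr·L_e²/(π²E) = 9.350×10^5 × 11.76² / (π² × 2.07×10^11) = 6.329×10^-5 m⁴
I_req = 6.329×10^7 mm⁴
Solid circle: I = πd⁴/64  ⇒  d = (64I/π)^(1/4) = (64×6.329×10^7/π)^(1/4) = 189 mm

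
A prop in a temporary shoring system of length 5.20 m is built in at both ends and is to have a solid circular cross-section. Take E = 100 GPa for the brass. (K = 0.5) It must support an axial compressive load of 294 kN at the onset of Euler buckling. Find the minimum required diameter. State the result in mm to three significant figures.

d ≈ 80.0 mm

L_e = K·L = 0.5 × 5.20 = 2.600 m
Required I = P_cr·L_e²/(π²E) = 2.940×10^5 × 2.600² / (π² × 1.00×10^11) = 2.014×10^-6 m⁴
I_req = 2.014×10^6 mm⁴
Solid circle: I = πd⁴/64  ⇒  d = (64I/π)^(1/4) = (64×2.014×10^6/π)^(1/4) = 80.0 mm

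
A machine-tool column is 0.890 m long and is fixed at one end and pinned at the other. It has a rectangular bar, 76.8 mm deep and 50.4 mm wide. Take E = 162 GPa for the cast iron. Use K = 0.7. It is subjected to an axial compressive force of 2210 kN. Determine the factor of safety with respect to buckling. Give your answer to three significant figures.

Buckling occurs about the weak axis: I_min = h·b³/12 with b = 50.4 mm (the shorter side).
I_min = 76.8×50.4³/12 = 8.194×10^5 mm⁴
I = 8.194×10^5 mm⁴ = 8.194×10^-7 m⁴
Effective length L_e = K·L = 0.7 × 0.890 = 0.6230 m
P_cr = π²EI / L_e² = π² × 162×10⁹ × 8.194×10^-7 / 0.6230² = 3.375×10^6 N
Factor of safety n = P_cr / P = 3375.3 / 2210 = 1.53

n ≈ 1.53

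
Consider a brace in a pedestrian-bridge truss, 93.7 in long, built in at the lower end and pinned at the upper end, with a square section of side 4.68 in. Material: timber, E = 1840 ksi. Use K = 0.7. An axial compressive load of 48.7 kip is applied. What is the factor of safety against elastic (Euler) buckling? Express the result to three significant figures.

n ≈ 3.47

I = a⁴/12 = 4.68⁴/12 = 39.98 in⁴
Effective length L_e = K·L = 0.7 × 93.7 = 65.59 in
P_cr = π²EI / L_e² = π² × 1840×10³ × 39.98 / 65.59² = 1.688×10^5 lb
Factor of safety n = P_cr / P = 168.75 / 48.7 = 3.47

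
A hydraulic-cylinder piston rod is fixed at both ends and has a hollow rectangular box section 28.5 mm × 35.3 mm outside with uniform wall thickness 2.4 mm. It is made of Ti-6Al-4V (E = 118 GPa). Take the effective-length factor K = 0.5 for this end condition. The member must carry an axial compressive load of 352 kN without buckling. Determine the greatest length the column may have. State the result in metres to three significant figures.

Inner dimensions: h_i = 35.3 − 2×2.4 = 30.50 mm, b_i = 28.5 − 2×2.4 = 23.70 mm
Weak-axis I_min = (h_o·b_o³ − h_i·b_i³)/12 with b_o = 28.5, b_i = 23.70 mm (shorter outer/inner sides).
I_min = (35.3×28.5³ − 30.50×23.70³)/12 = 3.426×10^4 mm⁴
I = 3.426×10^-8 m⁴
At the buckling limit P_cr = P = 3.520×10^5 N
From P_cr = π²EI/(K·L)²:  L = (1/K)·√(π²EI/P_cr) = (1/0.5)·√(π²×1.18×10^11×3.426×10^-8/3.520×10^5)
L = 0.673 m

L_max ≈ 0.673 m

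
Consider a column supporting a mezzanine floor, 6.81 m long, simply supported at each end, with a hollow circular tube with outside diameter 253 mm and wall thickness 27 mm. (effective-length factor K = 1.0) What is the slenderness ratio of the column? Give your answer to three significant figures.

λ ≈ 84.6

Inner diameter d_i = 253 − 2×27 = 199.0 mm
I = π(d_o⁴ − d_i⁴)/64 = π(253⁴ − 199.0⁴)/64 = 1.241×10^8 mm⁴
A = 1.917×10^4 mm²;  r_min = √(I/A) = √(1.241×10^8/1.917×10^4) = 80.47 mm
L_e = K·L = 1 × 6.81 m = 6.810 m = 6810.0 mm
λ = L_e / r_min = 6810.0 / 80.47 = 84.6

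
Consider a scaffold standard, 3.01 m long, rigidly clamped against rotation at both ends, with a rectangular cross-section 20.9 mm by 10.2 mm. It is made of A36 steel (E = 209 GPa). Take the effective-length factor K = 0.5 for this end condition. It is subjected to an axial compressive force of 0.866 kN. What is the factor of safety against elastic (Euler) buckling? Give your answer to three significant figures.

Buckling occurs about the weak axis: I_min = h·b³/12 with b = 10.2 mm (the shorter side).
I_min = 20.9×10.2³/12 = 1.848×10^3 mm⁴
I = 1.848×10^3 mm⁴ = 1.848×10^-9 m⁴
Effective length L_e = K·L = 0.5 × 3.01 = 1.505 m
P_cr = π²EI / L_e² = π² × 209×10⁹ × 1.848×10^-9 / 1.505² = 1.683×10^3 N
Factor of safety n = P_cr / P = 1.6832 / 0.866 = 1.94

n ≈ 1.94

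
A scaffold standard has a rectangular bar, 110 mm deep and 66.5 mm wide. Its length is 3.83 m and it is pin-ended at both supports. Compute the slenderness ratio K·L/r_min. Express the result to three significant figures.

λ ≈ 200

Buckling occurs about the weak axis: I_min = h·b³/12 with b = 66.5 mm (the shorter side).
I_min = 110×66.5³/12 = 2.696×10^6 mm⁴
A = 7.315×10^3 mm²;  r_min = √(I/A) = √(2.696×10^6/7.315×10^3) = 19.20 mm
L_e = K·L = 1 × 3.83 m = 3.830 m = 3830.0 mm
λ = L_e / r_min = 3830.0 / 19.20 = 200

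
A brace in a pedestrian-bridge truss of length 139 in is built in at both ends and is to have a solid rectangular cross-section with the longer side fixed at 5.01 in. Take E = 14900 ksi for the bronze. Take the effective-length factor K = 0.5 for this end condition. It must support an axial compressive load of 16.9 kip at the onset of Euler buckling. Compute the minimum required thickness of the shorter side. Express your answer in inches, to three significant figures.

b ≈ 1.10 in

L_e = K·L = 0.5 × 139 = 69.50 in
Required I = P_cr·L_e²/(π²E) = 1.690×10^4 × 69.50² / (π² × 1.49×10^7) = 0.5551 in⁴
Rectangle, weak axis: I_min = h·b³/12 with h = 5.01 in fixed  ⇒  b = (12I/h)^(1/3) = 1.10 in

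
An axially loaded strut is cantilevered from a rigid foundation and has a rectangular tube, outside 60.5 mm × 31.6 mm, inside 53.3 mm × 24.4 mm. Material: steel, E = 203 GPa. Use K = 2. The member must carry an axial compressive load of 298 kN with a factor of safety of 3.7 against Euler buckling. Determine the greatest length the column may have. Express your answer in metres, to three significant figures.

L_max ≈ 0.207 m

Weak-axis I_min = (h_o·b_o³ − h_i·b_i³)/12 with b_o = 31.6, b_i = 24.40 mm (shorter outer/inner sides).
I_min = (60.5×31.6³ − 53.30×24.40³)/12 = 9.456×10^4 mm⁴
I = 9.456×10^-8 m⁴
Required critical load P_cr = n·P = 3.7 × 298 = 1103 kN = 1.103×10^6 N
From P_cr = π²EI/(K·L)²:  L = (1/K)·√(π²EI/P_cr) = (1/2)·√(π²×2.03×10^11×9.456×10^-8/1.103×10^6)
L = 0.207 m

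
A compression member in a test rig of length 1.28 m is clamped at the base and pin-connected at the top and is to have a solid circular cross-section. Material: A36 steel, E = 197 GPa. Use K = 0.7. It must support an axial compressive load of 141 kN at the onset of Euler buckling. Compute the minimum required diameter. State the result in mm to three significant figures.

d ≈ 33.0 mm

L_e = K·L = 0.7 × 1.28 = 0.8960 m
Required I = P_cr·L_e²/(π²E) = 1.410×10^5 × 0.8960² / (π² × 1.97×10^11) = 5.822×10^-8 m⁴
I_req = 5.822×10^4 mm⁴
Solid circle: I = πd⁴/64  ⇒  d = (64I/π)^(1/4) = (64×5.822×10^4/π)^(1/4) = 33.0 mm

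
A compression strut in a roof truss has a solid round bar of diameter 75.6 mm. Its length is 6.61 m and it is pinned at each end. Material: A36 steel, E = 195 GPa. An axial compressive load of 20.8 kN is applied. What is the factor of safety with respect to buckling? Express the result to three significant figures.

I = πd⁴/64 = π×75.6⁴/64 = 1.603×10^6 mm⁴
I = 1.603×10^6 mm⁴ = 1.603×10^-6 m⁴
Effective length L_e = K·L = 1 × 6.61 = 6.610 m
P_cr = π²EI / L_e² = π² × 195×10⁹ × 1.603×10^-6 / 6.610² = 7.063×10^4 N
Factor of safety n = P_cr / P = 70.630 / 20.8 = 3.40

n ≈ 3.40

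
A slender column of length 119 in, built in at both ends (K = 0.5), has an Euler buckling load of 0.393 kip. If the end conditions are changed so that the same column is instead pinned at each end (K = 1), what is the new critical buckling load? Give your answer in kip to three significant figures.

P_cr ≈ 0.0982 kip

P_cr ∝ 1/K², so P_cr,new = P_cr,old × (K_old/K_new)² = 0.393 × (0.5/1)²
= 0.393 × 0.2500 = 0.0982 kip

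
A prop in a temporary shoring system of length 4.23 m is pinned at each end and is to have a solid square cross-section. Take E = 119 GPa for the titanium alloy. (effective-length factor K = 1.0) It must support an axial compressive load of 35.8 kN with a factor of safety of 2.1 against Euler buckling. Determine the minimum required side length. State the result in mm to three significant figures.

a ≈ 60.9 mm

Required P_cr = n·P = 2.1 × 35.8 = 75.18 kN
L_e = K·L = 1 × 4.23 = 4.230 m
Required I = P_cr·L_e²/(π²E) = 7.518×10^4 × 4.230² / (π² × 1.19×10^11) = 1.145×10^-6 m⁴
I_req = 1.145×10^6 mm⁴
Solid square: I = a⁴/12  ⇒  a = (12I)^(1/4) = (12×1.145×10^6)^(1/4) = 60.9 mm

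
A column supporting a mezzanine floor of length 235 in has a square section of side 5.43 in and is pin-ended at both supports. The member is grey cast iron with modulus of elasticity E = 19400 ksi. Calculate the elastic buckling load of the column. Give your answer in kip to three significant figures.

I = a⁴/12 = 5.43⁴/12 = 72.45 in⁴
Effective length L_e = K·L = 1 × 235 = 235.0 in
P_cr = π²EI / L_e² = π² × 19400×10³ × 72.45 / 235.0² = 2.512×10^5 lb

P_cr ≈ 251 kip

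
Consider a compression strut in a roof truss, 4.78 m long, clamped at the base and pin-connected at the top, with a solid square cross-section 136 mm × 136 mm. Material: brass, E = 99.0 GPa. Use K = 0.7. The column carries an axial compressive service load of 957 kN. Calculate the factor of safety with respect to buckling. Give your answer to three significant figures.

I = a⁴/12 = 136⁴/12 = 2.851×10^7 mm⁴
I = 2.851×10^7 mm⁴ = 2.851×10^-5 m⁴
Effective length L_e = K·L = 0.7 × 4.78 = 3.346 m
P_cr = π²EI / L_e² = π² × 99.0×10⁹ × 2.851×10^-5 / 3.346² = 2.488×10^6 N
Factor of safety n = P_cr / P = 2488.0 / 957 = 2.60

n ≈ 2.60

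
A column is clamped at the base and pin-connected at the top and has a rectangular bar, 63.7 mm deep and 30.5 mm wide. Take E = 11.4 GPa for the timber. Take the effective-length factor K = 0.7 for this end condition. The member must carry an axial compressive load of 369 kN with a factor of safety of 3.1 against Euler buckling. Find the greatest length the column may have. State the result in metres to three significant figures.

Buckling occurs about the weak axis: I_min = h·b³/12 with b = 30.5 mm (the shorter side).
I_min = 63.7×30.5³/12 = 1.506×10^5 mm⁴
I = 1.506×10^-7 m⁴
Required critical load P_cr = n·P = 3.1 × 369 = 1144 kN = 1.144×10^6 N
From P_cr = π²EI/(K·L)²:  L = (1/K)·√(π²EI/P_cr) = (1/0.7)·√(π²×1.14×10^10×1.506×10^-7/1.144×10^6)
L = 0.174 m

L_max ≈ 0.174 m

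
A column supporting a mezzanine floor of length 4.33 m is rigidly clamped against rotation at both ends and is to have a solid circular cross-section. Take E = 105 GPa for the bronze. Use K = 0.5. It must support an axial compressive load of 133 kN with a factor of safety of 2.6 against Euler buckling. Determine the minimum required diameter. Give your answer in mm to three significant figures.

d ≈ 75.1 mm

Required P_cr = n·P = 2.6 × 133 = 345.8 kN
L_e = K·L = 0.5 × 4.33 = 2.165 m
Required I = P_cr·L_e²/(π²E) = 3.458×10^5 × 2.165² / (π² × 1.05×10^11) = 1.564×10^-6 m⁴
I_req = 1.564×10^6 mm⁴
Solid circle: I = πd⁴/64  ⇒  d = (64I/π)^(1/4) = (64×1.564×10^6/π)^(1/4) = 75.1 mm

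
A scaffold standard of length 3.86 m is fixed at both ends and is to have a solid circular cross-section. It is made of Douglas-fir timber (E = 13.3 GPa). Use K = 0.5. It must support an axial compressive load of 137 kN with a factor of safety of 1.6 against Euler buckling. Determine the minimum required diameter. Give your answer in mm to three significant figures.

Required P_cr = n·P = 1.6 × 137 = 219.2 kN
L_e = K·L = 0.5 × 3.86 = 1.930 m
Required I = P_cr·L_e²/(π²E) = 2.192×10^5 × 1.930² / (π² × 1.33×10^10) = 6.220×10^-6 m⁴
I_req = 6.220×10^6 mm⁴
Solid circle: I = πd⁴/64  ⇒  d = (64I/π)^(1/4) = (64×6.220×10^6/π)^(1/4) = 106 mm

d ≈ 106 mm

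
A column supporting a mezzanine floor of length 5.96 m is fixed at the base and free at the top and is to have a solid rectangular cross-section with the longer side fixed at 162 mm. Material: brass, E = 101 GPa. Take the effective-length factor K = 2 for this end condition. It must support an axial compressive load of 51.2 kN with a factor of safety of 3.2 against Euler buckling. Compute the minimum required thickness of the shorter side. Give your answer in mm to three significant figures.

b ≈ 120 mm

Required P_cr = n·P = 3.2 × 51.2 = 163.8 kN
L_e = K·L = 2 × 5.96 = 11.92 m
Required I = P_cr·L_e²/(π²E) = 1.638×10^5 × 11.92² / (π² × 1.01×10^11) = 2.335×10^-5 m⁴
I_req = 2.335×10^7 mm⁴
Rectangle, weak axis: I_min = h·b³/12 with h = 162 mm fixed  ⇒  b = (12I/h)^(1/3) = 120 mm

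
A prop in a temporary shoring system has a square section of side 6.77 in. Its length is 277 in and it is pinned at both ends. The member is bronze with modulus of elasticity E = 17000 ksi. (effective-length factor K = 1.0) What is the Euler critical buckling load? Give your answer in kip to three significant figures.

I = a⁴/12 = 6.77⁴/12 = 175.1 in⁴
Effective length L_e = K·L = 1 × 277 = 277.0 in
P_cr = π²EI / L_e² = π² × 17000×10³ × 175.1 / 277.0² = 3.828×10^5 lb

P_cr ≈ 383 kip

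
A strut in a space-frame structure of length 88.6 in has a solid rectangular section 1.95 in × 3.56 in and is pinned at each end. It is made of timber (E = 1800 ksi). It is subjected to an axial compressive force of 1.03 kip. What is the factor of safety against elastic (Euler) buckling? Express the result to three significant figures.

Buckling occurs about the weak axis: I_min = h·b³/12 with b = 1.95 in (the shorter side).
I_min = 3.56×1.95³/12 = 2.200 in⁴
Effective length L_e = K·L = 1 × 88.6 = 88.60 in
P_cr = π²EI / L_e² = π² × 1800×10³ × 2.200 / 88.60² = 4.978×10^3 lb
Factor of safety n = P_cr / P = 4.9783 / 1.03 = 4.83

n ≈ 4.83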